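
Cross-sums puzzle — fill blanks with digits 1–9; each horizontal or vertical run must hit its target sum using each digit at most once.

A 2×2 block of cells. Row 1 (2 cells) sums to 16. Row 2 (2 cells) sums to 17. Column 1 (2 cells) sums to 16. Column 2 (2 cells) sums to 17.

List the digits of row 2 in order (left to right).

16 in 2 cells must be {7,9}; 17 in 2 cells must be {8,9}.
The 16 across and the 17 down share only 9, so (1,2) = 9.
The 17 across and the 16 down share only 9, so (2,1) = 9.
(2,2) = 17 − 9 = 8 completes the 17 across.
(1,1) = 16 − 9 = 7 completes the 16 across.

9 8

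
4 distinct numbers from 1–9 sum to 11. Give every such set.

{1,2,3,5}

4 distinct digits from 1–9 sum between 10 and 30.
Only one set works: {1,2,3,5}.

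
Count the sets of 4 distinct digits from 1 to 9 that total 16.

4 distinct digits from 1–9 sum between 10 and 30.

8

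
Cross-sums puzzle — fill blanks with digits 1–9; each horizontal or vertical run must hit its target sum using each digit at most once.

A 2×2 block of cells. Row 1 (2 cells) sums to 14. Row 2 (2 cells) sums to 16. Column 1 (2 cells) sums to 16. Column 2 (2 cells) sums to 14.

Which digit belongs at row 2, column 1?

16 in 2 cells must be {7,9}.
The 14 across and the 16 down share only 9, so (1,1) = 9.
(1,2) = 14 − 9 = 5 completes the 14 across.
(2,1) = 16 − 9 = 7 completes the 16 down.
(2,2) = 16 − 7 = 9 completes the 16 across.

7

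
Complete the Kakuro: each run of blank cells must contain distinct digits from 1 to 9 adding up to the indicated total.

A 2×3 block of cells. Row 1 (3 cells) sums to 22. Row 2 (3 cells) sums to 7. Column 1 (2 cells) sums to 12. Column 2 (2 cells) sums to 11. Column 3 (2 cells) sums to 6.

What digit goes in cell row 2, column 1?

4

7 in 3 cells must be {1,2,4}.
The 22 across and the 6 down share only 5, so (1,3) = 5.
The 7 across and the 12 down share only 4, so (2,1) = 4.
(2,2) = 2: the only remaining digit allowed by both the 7 across and the 11 down.
(2,3) = 7 − 6 = 1 completes the 7 across.
(1,1) = 12 − 4 = 8 completes the 12 down.
(1,2) = 22 − 13 = 9 completes the 22 across.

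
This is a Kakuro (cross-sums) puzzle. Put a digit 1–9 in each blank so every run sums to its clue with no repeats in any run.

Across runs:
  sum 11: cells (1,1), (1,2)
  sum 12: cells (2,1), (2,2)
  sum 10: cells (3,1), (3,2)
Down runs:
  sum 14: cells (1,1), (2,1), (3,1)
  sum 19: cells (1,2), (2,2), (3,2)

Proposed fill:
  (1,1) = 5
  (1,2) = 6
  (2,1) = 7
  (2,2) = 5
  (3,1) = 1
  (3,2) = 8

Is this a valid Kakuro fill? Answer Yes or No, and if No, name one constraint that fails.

No — the across run (3,1)–(3,2) sums to 9, not 10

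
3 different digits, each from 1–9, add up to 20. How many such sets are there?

3 distinct digits from 1–9 sum between 6 and 24.
Enumerating: {3,8,9}, {4,7,9}, {5,6,9}, {5,7,8}.

4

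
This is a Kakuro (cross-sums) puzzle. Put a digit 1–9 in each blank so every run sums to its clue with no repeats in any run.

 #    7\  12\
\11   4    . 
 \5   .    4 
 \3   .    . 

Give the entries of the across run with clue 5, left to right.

1, 4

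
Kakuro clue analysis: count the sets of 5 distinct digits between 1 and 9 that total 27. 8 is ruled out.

5 distinct digits from 1–9 sum between 15 and 35.
Dropping sets that contain 8.
Enumerating: {1,4,6,7,9}, {2,3,6,7,9}, {2,4,5,7,9}, {3,4,5,6,9}.

4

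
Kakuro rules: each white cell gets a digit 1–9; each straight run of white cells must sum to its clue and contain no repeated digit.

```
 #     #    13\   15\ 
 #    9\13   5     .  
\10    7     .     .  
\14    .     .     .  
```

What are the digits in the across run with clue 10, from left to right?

7 1 2

R1C3 = 13 − 5 = 8 completes the 13 across.
R3C1 = 9 − 7 = 2 completes the 9 down.
Given what's placed, R3C2 must be 7 to fit the 14 across and 13 down.
R3C3 = 14 − 9 = 5 completes the 14 across.
R2C2 = 13 − 12 = 1 completes the 13 down.
R2C3 = 10 − 8 = 2 completes the 10 across.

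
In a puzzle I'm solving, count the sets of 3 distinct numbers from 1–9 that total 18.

7

3 distinct digits from 1–9 sum between 6 and 24.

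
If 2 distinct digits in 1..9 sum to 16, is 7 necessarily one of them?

The only way to make 16 from 2 distinct digits is {7,9}, which contains 7.

Yes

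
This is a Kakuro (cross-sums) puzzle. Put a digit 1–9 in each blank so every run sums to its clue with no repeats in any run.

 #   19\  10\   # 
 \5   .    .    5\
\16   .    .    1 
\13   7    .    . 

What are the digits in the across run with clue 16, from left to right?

R3C3 = 5 − 1 = 4 completes the 5 down.
R3C2 = 13 − 11 = 2 completes the 13 across.
Given what's placed, R2C2 must be 7 to fit the 16 across and 10 down.
R1C2 = 10 − 9 = 1 completes the 10 down.
R2C1 = 16 − 8 = 8 completes the 16 across.
R1C1 = 5 − 1 = 4 completes the 5 across.

8 7 1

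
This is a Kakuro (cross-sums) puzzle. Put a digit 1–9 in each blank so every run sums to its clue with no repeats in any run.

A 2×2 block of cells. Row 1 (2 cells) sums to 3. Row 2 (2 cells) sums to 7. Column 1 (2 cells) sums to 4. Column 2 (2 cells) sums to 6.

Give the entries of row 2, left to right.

3 in 2 cells must be {1,2}; 4 in 2 cells must be {1,3}.
The 3 across and the 4 down share only 1, so (1,1) = 1.
(1,2) = 3 − 1 = 2 completes the 3 across.
(2,1) = 4 − 1 = 3 completes the 4 down.
(2,2) = 7 − 3 = 4 completes the 7 across.

3, 4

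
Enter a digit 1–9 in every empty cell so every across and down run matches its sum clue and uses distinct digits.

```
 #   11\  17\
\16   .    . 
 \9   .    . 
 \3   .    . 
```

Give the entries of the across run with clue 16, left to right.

16 in 2 cells must be {7,9}; 3 in 2 cells must be {1,2}.
The 16 across and the 11 down share only 7, so R1C1 = 7.
R1C2 = 16 − 7 = 9 completes the 16 across.
Given what's placed, R3C1 must be 1 to fit the 3 across and 11 down.
R3C2 = 3 − 1 = 2 completes the 3 across.
R2C1 = 11 − 8 = 3 completes the 11 down.
R2C2 = 9 − 3 = 6 completes the 9 across.

7, 9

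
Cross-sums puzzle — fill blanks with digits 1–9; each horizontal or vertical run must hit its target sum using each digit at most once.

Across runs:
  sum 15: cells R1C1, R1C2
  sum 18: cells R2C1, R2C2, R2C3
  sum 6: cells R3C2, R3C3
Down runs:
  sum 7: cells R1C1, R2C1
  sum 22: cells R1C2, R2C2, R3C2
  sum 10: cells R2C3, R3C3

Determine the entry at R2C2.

8

The 15 across and the 7 down share only 6, so R1C1 = 6.
R1C2 = 15 − 6 = 9 completes the 15 across.
R2C1 = 7 − 6 = 1 completes the 7 down.
R2C2 = 8: the only remaining digit allowed by both the 18 across and the 22 down.
R2C3 = 18 − 9 = 9 completes the 18 across.
R3C2 = 22 − 17 = 5 completes the 22 down.
R3C3 = 6 − 5 = 1 completes the 6 across.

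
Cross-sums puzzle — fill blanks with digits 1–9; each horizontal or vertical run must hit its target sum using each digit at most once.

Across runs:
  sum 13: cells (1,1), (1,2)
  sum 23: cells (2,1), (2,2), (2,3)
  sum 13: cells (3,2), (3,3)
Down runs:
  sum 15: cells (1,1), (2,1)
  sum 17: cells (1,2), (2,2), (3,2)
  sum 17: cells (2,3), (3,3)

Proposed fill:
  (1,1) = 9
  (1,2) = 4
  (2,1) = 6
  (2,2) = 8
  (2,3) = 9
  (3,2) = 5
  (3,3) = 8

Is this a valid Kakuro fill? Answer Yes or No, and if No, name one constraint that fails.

Across: 9+4=13; 6+8+9=23; 5+8=13. Down: 9+6=15; 4+8+5=17; 9+8=17. No digit repeats within any run.

Yes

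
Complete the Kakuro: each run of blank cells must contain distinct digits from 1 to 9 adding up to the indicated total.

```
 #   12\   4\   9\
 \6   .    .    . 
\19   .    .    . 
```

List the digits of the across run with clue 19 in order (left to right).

6 in 3 cells must be {1,2,3}; 4 in 2 cells must be {1,3}.
The 6 across and the 12 down share only 3, so R1C1 = 3.
Given what's placed, R1C2 must be 1 to fit the 6 across and 4 down.
R1C3 = 6 − 4 = 2 completes the 6 across.
R2C1 = 12 − 3 = 9 completes the 12 down.
R2C2 = 4 − 1 = 3 completes the 4 down.
R2C3 = 19 − 12 = 7 completes the 19 across.

9, 3, 7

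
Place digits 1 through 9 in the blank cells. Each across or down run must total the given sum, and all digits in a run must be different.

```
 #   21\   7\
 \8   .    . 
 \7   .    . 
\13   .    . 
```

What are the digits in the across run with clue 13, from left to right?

7 in 3 cells must be {1,2,4}.
The 13 across and the 7 down share only 4, so R3C2 = 4.
R3C1 = 13 − 4 = 9 completes the 13 across.
Nothing is forced directly, so branch on R1C1, whose candidates are 5 or 7. If R1C1 = 5: then R1C2 would have to be in {3} for the 8 across but in {1,2} for the 7 down — contradiction. So R1C1 = 7.
R1C2 = 8 − 7 = 1 completes the 8 across.
R2C1 = 21 − 16 = 5 completes the 21 down.
R2C2 = 7 − 5 = 2 completes the 7 across.

9 4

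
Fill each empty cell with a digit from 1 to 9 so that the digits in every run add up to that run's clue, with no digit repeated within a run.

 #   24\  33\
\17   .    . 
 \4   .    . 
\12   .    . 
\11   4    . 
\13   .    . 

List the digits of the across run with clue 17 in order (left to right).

17 in 2 cells must be {8,9}; 4 in 2 cells must be {1,3}.
Only 3 fits R2C2 under both its across sum 4 and down sum 33.
R4C2 = 11 − 4 = 7 completes the 11 across.
R2C1 = 4 − 3 = 1 completes the 4 across.
Nothing is forced directly, so branch on R3C2, whose candidates are 8 or 9. If R3C2 = 8: that forces R1C2 = 9, after which R3C1 would have to be in {4} for the 12 across but in {2,3,5,6,7,8,9} for the 24 down — contradiction. So R3C2 = 9.
R1C2 = 8: the only remaining digit allowed by both the 17 across and the 33 down.
R3C1 = 12 − 9 = 3 completes the 12 across.
R5C2 = 33 − 27 = 6 completes the 33 down.
R1C1 = 17 − 8 = 9 completes the 17 across.

9 8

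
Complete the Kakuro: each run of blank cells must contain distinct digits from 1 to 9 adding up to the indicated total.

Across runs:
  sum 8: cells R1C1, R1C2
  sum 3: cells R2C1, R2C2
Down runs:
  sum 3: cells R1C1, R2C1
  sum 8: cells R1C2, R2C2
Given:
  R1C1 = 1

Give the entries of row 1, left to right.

1, 7

3 in 2 cells must be {1,2}.
R1C2 = 8 − 1 = 7 completes the 8 across.
R2C1 = 3 − 1 = 2 completes the 3 down.
R2C2 = 3 − 2 = 1 completes the 3 across.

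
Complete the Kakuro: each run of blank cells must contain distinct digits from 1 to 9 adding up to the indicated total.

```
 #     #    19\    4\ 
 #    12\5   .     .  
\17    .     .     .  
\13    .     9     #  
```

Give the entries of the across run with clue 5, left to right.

4 in 2 cells must be {1,3}.
R3C1 = 13 − 9 = 4 completes the 13 across.
R2C1 = 12 − 4 = 8 completes the 12 down.
Given what's placed, R2C3 must be 3 to fit the 17 across and 4 down.
R1C3 = 4 − 3 = 1 completes the 4 down.
R2C2 = 17 − 11 = 6 completes the 17 across.
R1C2 = 5 − 1 = 4 completes the 5 across.

4, 1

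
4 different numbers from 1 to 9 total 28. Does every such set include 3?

No

Counterexample: {4,7,8,9} sums to 28 without using 3.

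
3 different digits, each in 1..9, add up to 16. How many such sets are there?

8

3 distinct digits from 1–9 sum between 6 and 24.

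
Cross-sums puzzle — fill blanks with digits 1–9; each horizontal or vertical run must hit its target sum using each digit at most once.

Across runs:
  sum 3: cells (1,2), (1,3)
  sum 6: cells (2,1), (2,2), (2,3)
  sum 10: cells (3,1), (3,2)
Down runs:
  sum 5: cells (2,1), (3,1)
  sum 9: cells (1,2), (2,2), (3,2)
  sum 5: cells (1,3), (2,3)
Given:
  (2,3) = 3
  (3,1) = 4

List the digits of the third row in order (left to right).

4 6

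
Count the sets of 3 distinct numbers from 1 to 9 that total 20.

4

3 distinct digits from 1–9 sum between 6 and 24.
Enumerating: {3,8,9}, {4,7,9}, {5,6,9}, {5,7,8}.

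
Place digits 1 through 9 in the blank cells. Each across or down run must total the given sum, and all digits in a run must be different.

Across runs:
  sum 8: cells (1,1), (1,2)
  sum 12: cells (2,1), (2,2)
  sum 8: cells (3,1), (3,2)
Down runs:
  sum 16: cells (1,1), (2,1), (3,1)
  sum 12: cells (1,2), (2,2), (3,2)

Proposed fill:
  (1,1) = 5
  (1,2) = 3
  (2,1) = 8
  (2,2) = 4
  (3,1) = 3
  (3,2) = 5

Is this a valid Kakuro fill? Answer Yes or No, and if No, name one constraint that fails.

Yes

Across: 5+3=8; 8+4=12; 3+5=8. Down: 5+8+3=16; 3+4+5=12. No digit repeats within any run.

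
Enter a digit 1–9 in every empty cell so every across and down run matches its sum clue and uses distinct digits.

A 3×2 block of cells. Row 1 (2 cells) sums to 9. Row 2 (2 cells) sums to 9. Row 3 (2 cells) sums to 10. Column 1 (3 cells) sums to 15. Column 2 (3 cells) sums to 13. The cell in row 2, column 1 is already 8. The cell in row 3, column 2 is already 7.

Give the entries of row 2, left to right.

8 1

(2,2) = 9 − 8 = 1 completes the 9 across.
(3,1) = 10 − 7 = 3 completes the 10 across.
(1,1) = 15 − 11 = 4 completes the 15 down.
(1,2) = 9 − 4 = 5 completes the 9 across.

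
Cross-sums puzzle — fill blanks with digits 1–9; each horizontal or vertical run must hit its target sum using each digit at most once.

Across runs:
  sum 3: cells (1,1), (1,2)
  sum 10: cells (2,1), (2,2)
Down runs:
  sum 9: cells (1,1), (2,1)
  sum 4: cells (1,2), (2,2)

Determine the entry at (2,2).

3 in 2 cells must be {1,2}; 4 in 2 cells must be {1,3}.
The 3 across and the 4 down share only 1, so (1,2) = 1.
(2,2) = 4 − 1 = 3 completes the 4 down.
(1,1) = 3 − 1 = 2 completes the 3 across.
(2,1) = 10 − 3 = 7 completes the 10 across.

3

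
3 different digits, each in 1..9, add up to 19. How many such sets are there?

5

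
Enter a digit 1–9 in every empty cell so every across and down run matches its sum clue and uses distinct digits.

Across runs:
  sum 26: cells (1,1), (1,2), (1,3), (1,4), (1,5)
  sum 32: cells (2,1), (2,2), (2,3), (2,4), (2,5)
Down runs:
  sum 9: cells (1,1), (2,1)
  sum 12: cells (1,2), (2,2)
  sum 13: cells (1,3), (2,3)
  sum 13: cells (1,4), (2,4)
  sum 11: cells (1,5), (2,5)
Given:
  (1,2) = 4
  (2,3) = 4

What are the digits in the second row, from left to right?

6 8 4 5 9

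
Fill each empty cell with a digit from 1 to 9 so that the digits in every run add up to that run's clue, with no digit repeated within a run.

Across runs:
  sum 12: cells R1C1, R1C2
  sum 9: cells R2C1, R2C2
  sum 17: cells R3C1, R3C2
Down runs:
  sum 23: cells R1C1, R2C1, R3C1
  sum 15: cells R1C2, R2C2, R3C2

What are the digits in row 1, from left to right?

8 4

17 in 2 cells must be {8,9}; 23 in 3 cells must be {6,8,9}.
Nothing is forced directly, so branch on R1C1, whose candidates are 8 or 9. If R1C1 = 9: that forces R1C2 = 3, R3C1 = 8, after which R3C2 would have to be in {9} for the 17 across but in {4,5,7,8} for the 15 down — contradiction. So R1C1 = 8.
R1C2 = 12 − 8 = 4 completes the 12 across.
Given what's placed, R2C1 must be 6 to fit the 9 across and 23 down.
R2C2 = 9 − 6 = 3 completes the 9 across.
R3C1 = 23 − 14 = 9 completes the 23 down.
R3C2 = 17 − 9 = 8 completes the 17 across.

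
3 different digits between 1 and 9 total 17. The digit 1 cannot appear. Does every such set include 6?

Counterexample: {2,7,8} sums to 17 under that restriction without using 6.

No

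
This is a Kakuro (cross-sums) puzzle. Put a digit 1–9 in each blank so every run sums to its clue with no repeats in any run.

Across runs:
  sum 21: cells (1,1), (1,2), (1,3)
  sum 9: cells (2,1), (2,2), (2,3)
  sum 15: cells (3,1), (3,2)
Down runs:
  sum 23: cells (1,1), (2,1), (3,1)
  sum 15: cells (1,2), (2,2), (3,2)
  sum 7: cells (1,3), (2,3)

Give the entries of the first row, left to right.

8 7 6

23 in 3 cells must be {6,8,9}.
Only 6 fits (2,1) under both its across sum 9 and down sum 23.
Nothing is forced directly, so branch on (1,1), whose candidates are 8 or 9. If (1,1) = 9: that forces (3,1) = 8, (3,2) = 7, (1,2) = 5, after which (1,3) would have to be in {7} for the 21 across but in {1,2,3,4,5,6} for the 7 down — contradiction. So (1,1) = 8.
(3,1) = 23 − 14 = 9 completes the 23 down.
(3,2) = 15 − 9 = 6 completes the 15 across.
No cell is forced outright now. (1,2) can only be 4 or 7 (the digits allowed by both its 21 across and its 15 down). If (1,2) = 4: then (1,3) would have to be in {9} for the 21 across but in {1,2,3,4,5,6} for the 7 down — contradiction. So (1,2) = 7.
(1,3) = 21 − 15 = 6 completes the 21 across.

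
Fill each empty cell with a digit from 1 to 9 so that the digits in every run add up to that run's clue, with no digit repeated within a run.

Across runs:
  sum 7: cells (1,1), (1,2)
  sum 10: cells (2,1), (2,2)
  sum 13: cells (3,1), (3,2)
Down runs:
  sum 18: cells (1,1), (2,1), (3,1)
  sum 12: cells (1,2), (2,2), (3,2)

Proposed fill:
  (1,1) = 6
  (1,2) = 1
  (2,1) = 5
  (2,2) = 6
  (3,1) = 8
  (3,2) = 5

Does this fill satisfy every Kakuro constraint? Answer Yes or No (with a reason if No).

No — the across run (2,1)–(2,2) sums to 11, not 10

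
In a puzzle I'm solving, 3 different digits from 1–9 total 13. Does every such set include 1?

Counterexample: {2,3,8} sums to 13 without using 1.

No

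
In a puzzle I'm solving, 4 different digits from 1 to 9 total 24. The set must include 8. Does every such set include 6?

No

Counterexample: {2,5,8,9} sums to 24 under that restriction without using 6.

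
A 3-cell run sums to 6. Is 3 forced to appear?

Yes

The only way to make 6 from 3 distinct digits is {1,2,3}, which contains 3.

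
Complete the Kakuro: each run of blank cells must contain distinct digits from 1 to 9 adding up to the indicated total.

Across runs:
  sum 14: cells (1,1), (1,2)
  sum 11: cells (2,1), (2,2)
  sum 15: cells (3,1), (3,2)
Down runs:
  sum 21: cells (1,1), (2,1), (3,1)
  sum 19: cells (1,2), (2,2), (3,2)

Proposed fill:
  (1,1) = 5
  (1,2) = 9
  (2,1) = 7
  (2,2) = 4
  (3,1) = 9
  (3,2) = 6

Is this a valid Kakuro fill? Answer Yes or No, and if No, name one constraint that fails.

Yes

Across: 5+9=14; 7+4=11; 9+6=15. Down: 5+7+9=21; 9+4+6=19. No digit repeats within any run.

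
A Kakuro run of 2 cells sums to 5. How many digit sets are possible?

2 distinct digits from 1–9 sum between 3 and 17.
Enumerating: {1,4}, {2,3}.

2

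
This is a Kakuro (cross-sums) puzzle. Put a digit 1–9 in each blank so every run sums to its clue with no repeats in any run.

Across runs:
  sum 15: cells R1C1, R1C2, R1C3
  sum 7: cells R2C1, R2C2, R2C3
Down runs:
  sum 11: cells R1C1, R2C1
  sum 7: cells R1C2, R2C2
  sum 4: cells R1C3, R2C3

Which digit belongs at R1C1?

7

7 in 3 cells must be {1,2,4}; 4 in 2 cells must be {1,3}.
The 7 across and the 4 down share only 1, so R2C3 = 1.
R1C3 = 4 − 1 = 3 completes the 4 down.
Nothing is forced directly, so branch on R2C1, whose candidates are 2 or 4. If R2C1 = 2: then R1C1 would have to be in {4,5,7,8} for the 15 across but in {9} for the 11 down — contradiction. So R2C1 = 4.
R1C1 = 11 − 4 = 7 completes the 11 down.
R1C2 = 15 − 10 = 5 completes the 15 across.
R2C2 = 7 − 5 = 2 completes the 7 across.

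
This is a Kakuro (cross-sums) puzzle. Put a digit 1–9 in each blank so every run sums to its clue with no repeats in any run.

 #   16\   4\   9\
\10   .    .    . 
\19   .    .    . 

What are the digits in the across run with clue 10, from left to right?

16 in 2 cells must be {7,9}; 4 in 2 cells must be {1,3}.
The 10 across and the 16 down share only 7, so R1C1 = 7.
Given what's placed, R1C2 must be 1 to fit the 10 across and 4 down.
R1C3 = 10 − 8 = 2 completes the 10 across.
R2C1 = 16 − 7 = 9 completes the 16 down.
R2C2 = 4 − 1 = 3 completes the 4 down.
R2C3 = 19 − 12 = 7 completes the 19 across.

7, 1, 2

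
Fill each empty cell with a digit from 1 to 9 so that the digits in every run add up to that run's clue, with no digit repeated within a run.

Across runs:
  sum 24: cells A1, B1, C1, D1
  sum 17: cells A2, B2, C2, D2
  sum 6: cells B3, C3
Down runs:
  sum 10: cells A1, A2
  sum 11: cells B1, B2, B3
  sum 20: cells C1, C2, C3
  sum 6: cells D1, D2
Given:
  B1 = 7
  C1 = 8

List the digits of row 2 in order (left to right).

Given what's placed, B3 must be 1 to fit the 6 across and 11 down.
C3 = 6 − 1 = 5 completes the 6 across.
B2 = 11 − 8 = 3 completes the 11 down.
C2 = 20 − 13 = 7 completes the 20 down.
No cell is forced outright now. D1 can only be 4 or 5 (the digits allowed by both its 24 across and its 6 down). If D1 = 4: then A1 would have to be in {5} for the 24 across but in {1,2,3,4,6,7,8,9} for the 10 down — contradiction. So D1 = 5.
A1 = 24 − 20 = 4 completes the 24 across.
A2 = 10 − 4 = 6 completes the 10 down.
D2 = 17 − 16 = 1 completes the 17 across.

6 3 7 1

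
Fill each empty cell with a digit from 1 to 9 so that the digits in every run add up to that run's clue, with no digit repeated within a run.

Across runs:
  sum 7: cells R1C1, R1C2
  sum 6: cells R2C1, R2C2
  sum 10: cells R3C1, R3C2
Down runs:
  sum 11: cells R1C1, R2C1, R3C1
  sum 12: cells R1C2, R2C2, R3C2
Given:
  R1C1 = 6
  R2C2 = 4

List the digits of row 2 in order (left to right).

2, 4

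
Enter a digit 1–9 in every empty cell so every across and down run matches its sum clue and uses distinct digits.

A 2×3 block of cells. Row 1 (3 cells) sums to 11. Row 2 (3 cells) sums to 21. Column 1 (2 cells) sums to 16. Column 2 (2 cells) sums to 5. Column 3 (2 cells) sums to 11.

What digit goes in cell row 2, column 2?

4

16 in 2 cells must be {7,9}.
The 11 across and the 16 down share only 7, so (1,1) = 7.
Given what's placed, (1,3) must be 3 to fit the 11 across and 11 down.
(2,1) = 16 − 7 = 9 completes the 16 down.
(2,2) = 4: the only remaining digit allowed by both the 21 across and the 5 down.
(2,3) = 21 − 13 = 8 completes the 21 across.
(1,2) = 11 − 10 = 1 completes the 11 across.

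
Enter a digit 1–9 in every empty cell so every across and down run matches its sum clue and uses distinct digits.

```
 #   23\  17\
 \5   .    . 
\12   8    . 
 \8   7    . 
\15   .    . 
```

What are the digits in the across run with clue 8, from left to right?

7 1

R2C2 = 12 − 8 = 4 completes the 12 across.
R3C2 = 8 − 7 = 1 completes the 8 across.
R4C1 = 6: the only remaining digit allowed by both the 15 across and the 23 down.
R4C2 = 15 − 6 = 9 completes the 15 across.
R1C1 = 23 − 21 = 2 completes the 23 down.
R1C2 = 5 − 2 = 3 completes the 5 across.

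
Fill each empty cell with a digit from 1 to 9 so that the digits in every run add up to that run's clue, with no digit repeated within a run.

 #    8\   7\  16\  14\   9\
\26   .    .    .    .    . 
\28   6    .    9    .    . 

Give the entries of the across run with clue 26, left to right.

16 in 2 cells must be {7,9}.
R1C1 = 8 − 6 = 2 completes the 8 down.
R1C3 = 16 − 9 = 7 completes the 16 down.
No cell is forced outright now. R2C4 can only be 5 or 8 (the digits allowed by both its 28 across and its 14 down). If R2C4 = 5: that forces R1C4 = 9, R2C2 = 1, R2C5 = 7, after which R1C2 would have to be in {3,5} for the 26 across but in {6} for the 7 down — contradiction. So R2C4 = 8.
R1C4 = 14 − 8 = 6 completes the 14 down.
R1C2 = 3: the only remaining digit allowed by both the 26 across and the 7 down.
R1C5 = 26 − 18 = 8 completes the 26 across.

2 3 7 6 8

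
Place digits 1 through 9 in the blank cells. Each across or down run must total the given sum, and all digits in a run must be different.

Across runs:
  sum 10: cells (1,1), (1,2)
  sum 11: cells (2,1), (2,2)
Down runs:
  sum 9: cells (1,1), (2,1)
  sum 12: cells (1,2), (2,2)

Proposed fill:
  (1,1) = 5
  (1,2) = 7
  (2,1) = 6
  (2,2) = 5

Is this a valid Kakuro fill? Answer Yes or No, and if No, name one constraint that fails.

No — the down run (1,1)–(2,1) sums to 11, not 9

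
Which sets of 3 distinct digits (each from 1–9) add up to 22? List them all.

{5,8,9}; {6,7,9}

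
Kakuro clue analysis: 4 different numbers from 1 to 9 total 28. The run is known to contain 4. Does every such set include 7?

Yes

The only way to make 28 from 4 distinct digits under that restriction is {4,7,8,9}, which contains 7.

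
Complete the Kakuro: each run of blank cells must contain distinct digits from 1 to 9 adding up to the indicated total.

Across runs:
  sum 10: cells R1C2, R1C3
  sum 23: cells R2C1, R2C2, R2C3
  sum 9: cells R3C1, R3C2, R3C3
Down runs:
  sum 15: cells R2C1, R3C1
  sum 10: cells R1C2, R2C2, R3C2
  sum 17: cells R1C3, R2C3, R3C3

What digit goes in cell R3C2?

1

23 in 3 cells must be {6,8,9}.
Only 6 fits R2C2 under both its across sum 23 and down sum 10.
The 9 across and the 15 down share only 6, so R3C1 = 6.
R3C2 = 1: the only remaining digit allowed by both the 9 across and the 10 down.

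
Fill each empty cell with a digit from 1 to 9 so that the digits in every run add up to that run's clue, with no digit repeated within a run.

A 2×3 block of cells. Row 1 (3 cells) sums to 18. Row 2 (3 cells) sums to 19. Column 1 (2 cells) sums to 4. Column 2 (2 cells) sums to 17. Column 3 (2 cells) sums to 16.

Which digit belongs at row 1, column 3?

9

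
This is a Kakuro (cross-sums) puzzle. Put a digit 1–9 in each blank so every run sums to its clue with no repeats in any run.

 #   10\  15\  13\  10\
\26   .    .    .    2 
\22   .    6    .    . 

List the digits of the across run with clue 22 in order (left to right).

R1C2 = 15 − 6 = 9 completes the 15 down.
R2C4 = 10 − 2 = 8 completes the 10 down.
Nothing is forced directly, so branch on R2C3, whose candidates are 5 or 7. If R2C3 = 7: then R1C3 would have to be in {7,8} for the 26 across but in {6} for the 13 down — contradiction. So R2C3 = 5.
R1C3 = 13 − 5 = 8 completes the 13 down.
R2C1 = 22 − 19 = 3 completes the 22 across.
R1C1 = 26 − 19 = 7 completes the 26 across.

3 6 5 8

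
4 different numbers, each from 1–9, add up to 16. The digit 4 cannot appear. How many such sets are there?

4 distinct digits from 1–9 sum between 10 and 30.
Dropping sets that contain 4.
Enumerating: {1,2,5,8}, {1,2,6,7}, {1,3,5,7}, {2,3,5,6}.

4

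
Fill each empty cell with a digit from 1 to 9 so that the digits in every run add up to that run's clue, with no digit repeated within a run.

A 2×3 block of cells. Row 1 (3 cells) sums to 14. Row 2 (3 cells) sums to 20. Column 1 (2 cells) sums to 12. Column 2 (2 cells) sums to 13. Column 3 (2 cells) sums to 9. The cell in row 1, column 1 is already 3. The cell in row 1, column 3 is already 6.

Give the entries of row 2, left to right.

9, 8, 3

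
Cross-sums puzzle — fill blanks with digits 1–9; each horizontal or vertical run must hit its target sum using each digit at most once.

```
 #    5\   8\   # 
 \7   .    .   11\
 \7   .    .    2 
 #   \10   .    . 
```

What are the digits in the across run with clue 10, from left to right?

7 in 3 cells must be {1,2,4}.
R3C3 = 11 − 2 = 9 completes the 11 down.
R3C2 = 10 − 9 = 1 completes the 10 across.
Given what's placed, R2C2 must be 4 to fit the 7 across and 8 down.
R1C2 = 8 − 5 = 3 completes the 8 down.
R2C1 = 7 − 6 = 1 completes the 7 across.
R1C1 = 7 − 3 = 4 completes the 7 across.

1, 9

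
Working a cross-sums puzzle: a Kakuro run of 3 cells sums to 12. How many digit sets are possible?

7

3 distinct digits from 1–9 sum between 6 and 24.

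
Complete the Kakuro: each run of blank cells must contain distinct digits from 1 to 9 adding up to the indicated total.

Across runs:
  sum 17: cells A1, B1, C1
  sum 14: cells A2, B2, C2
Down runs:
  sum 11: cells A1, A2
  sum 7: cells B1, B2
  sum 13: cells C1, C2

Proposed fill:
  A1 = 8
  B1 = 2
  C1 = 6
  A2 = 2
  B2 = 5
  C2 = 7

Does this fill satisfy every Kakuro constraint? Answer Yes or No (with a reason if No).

No — the down run A1–A2 sums to 10, not 11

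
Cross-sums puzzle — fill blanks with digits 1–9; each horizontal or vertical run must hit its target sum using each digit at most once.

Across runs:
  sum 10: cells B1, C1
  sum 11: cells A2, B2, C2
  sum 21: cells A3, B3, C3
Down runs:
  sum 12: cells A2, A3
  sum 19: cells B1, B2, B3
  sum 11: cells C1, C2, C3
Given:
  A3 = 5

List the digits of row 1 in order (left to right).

A2 = 12 − 5 = 7 completes the 12 down.
Given what's placed, B2 must be 3 to fit the 11 across and 19 down.
C2 = 11 − 10 = 1 completes the 11 across.
Given what's placed, C3 must be 7 to fit the 21 across and 11 down.
C1 = 11 − 8 = 3 completes the 11 down.
B3 = 21 − 12 = 9 completes the 21 across.
B1 = 10 − 3 = 7 completes the 10 across.

7, 3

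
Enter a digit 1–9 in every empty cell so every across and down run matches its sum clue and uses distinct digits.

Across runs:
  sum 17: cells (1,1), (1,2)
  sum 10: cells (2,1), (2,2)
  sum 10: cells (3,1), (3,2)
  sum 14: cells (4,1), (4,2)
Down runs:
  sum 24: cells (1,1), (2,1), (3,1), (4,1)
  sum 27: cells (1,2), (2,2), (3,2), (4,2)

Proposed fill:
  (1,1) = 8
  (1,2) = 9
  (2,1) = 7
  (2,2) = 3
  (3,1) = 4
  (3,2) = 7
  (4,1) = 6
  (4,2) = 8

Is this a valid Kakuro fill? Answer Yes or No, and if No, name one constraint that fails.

No — the across run (3,1)–(3,2) sums to 11, not 10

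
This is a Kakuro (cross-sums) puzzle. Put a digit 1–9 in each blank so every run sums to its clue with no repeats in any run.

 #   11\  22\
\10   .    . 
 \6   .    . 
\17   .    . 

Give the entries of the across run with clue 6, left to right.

17 in 2 cells must be {8,9}.
The 6 across and the 22 down share only 5, so R2C2 = 5.
The 17 across and the 11 down share only 8, so R3C1 = 8.
R3C2 = 17 − 8 = 9 completes the 17 across.
R1C2 = 22 − 14 = 8 completes the 22 down.
R2C1 = 6 − 5 = 1 completes the 6 across.
R1C1 = 10 − 8 = 2 completes the 10 across.

1, 5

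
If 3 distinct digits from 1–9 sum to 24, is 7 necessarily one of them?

Yes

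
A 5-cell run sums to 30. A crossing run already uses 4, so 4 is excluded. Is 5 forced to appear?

Yes

Every partition of 30 into 5 distinct digits under that restriction includes 5: {1,5,7,8,9}, {2,5,6,8,9}, {3,5,6,7,9}.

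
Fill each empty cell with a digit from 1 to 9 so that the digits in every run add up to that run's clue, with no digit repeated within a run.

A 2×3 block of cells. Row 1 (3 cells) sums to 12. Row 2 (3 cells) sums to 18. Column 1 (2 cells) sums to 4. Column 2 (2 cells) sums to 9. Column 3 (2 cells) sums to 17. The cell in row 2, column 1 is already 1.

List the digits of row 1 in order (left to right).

3, 1, 8

4 in 2 cells must be {1,3}; 17 in 2 cells must be {8,9}.
(1,1) = 4 − 1 = 3 completes the 4 down.
(1,3) = 8: the only remaining digit allowed by both the 12 across and the 17 down.
Given what's placed, (2,2) must be 8 to fit the 18 across and 9 down.
(2,3) = 18 − 9 = 9 completes the 18 across.
(1,2) = 12 − 11 = 1 completes the 12 across.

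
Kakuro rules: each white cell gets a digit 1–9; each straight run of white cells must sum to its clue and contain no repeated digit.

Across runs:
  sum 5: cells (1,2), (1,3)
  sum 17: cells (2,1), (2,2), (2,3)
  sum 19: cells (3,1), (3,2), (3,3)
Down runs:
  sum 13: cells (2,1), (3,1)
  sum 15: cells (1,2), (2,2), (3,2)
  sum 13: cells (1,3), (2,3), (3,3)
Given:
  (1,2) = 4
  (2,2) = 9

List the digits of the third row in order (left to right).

(1,3) = 5 − 4 = 1 completes the 5 across.
(3,2) = 15 − 13 = 2 completes the 15 down.
Nothing is forced directly, so branch on (3,1), whose candidates are 8 or 9. If (3,1) = 9: then (2,1) would have to be in {1,2,3,5,6,7} for the 17 across but in {4} for the 13 down — contradiction. So (3,1) = 8.
(2,1) = 13 − 8 = 5 completes the 13 down.
(2,3) = 17 − 14 = 3 completes the 17 across.
(3,3) = 19 − 10 = 9 completes the 19 across.

8, 2, 9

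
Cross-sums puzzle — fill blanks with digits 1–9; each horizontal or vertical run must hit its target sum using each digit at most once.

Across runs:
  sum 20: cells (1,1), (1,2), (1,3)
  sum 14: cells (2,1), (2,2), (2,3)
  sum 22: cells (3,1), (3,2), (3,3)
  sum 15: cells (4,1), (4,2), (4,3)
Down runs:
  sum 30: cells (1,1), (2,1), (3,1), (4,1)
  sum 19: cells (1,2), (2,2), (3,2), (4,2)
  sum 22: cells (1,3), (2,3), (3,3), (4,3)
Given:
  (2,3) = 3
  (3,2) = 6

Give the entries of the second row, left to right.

6 5 3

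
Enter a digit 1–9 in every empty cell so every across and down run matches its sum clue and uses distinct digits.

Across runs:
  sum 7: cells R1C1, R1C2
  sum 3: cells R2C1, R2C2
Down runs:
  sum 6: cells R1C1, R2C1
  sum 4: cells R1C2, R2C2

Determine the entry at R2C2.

1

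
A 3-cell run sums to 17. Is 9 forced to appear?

No

Counterexample: {2,7,8} sums to 17 without using 9.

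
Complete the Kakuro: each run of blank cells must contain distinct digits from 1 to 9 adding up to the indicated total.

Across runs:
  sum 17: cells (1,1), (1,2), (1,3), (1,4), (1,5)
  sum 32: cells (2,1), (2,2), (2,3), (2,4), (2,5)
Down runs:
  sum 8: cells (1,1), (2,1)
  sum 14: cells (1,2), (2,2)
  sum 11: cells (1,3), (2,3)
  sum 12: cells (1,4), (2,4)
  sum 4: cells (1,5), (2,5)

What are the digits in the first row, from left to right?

4 in 2 cells must be {1,3}.
Only 3 fits (2,5) under both its across sum 32 and down sum 4.
(1,5) = 4 − 3 = 1 completes the 4 down.
Nothing is forced directly, so branch on (2,1), whose candidates are 5 or 7. If (2,1) = 7: then (1,1) would have to be in {2,3,4,5,6,7} for the 17 across but in {1} for the 8 down — contradiction. So (2,1) = 5.
(1,1) = 8 − 5 = 3 completes the 8 down.
No cell is forced outright now. (1,2) can only be 5 or 6 (the digits allowed by both its 17 across and its 14 down). If (1,2) = 5: then (1,4) would have to be in {2,6} for the 17 across but in {3,4,5,7,8,9} for the 12 down — contradiction. So (1,2) = 6.
Given what's placed, (1,4) must be 5 to fit the 17 across and 12 down.
(2,2) = 14 − 6 = 8 completes the 14 down.
(2,4) = 12 − 5 = 7 completes the 12 down.
(1,3) = 17 − 15 = 2 completes the 17 across.

3 6 2 5 1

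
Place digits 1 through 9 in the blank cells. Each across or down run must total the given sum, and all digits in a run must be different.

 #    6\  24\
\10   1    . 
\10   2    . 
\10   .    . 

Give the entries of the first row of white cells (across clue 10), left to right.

1 9

6 in 3 cells must be {1,2,3}; 24 in 3 cells must be {7,8,9}.
R1C2 = 10 − 1 = 9 completes the 10 across.
R2C2 = 10 − 2 = 8 completes the 10 across.
R3C1 = 6 − 3 = 3 completes the 6 down.
R3C2 = 10 − 3 = 7 completes the 10 across.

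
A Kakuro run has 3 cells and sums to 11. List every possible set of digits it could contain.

3 distinct digits from 1–9 sum between 6 and 24.

{1,2,8}; {1,3,7}; {1,4,6}; {2,3,6}; {2,4,5}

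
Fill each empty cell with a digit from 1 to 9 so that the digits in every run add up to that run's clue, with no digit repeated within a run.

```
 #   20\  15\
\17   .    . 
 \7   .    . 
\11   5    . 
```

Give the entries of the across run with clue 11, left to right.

5 6

17 in 2 cells must be {8,9}.
Given what's placed, R2C1 must be 6 to fit the 7 across and 20 down.
R2C2 = 7 − 6 = 1 completes the 7 across.
R3C2 = 11 − 5 = 6 completes the 11 across.
R1C1 = 20 − 11 = 9 completes the 20 down.
R1C2 = 17 − 9 = 8 completes the 17 across.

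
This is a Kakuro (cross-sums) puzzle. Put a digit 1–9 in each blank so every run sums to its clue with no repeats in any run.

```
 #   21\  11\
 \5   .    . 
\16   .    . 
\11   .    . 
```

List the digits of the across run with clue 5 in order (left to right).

16 in 2 cells must be {7,9}.
The 5 across and the 21 down share only 4, so R1C1 = 4.
R1C2 = 5 − 4 = 1 completes the 5 across.
Given what's placed, R2C1 must be 9 to fit the 16 across and 21 down.
R2C2 = 16 − 9 = 7 completes the 16 across.
R3C1 = 21 − 13 = 8 completes the 21 down.
R3C2 = 11 − 8 = 3 completes the 11 across.

4, 1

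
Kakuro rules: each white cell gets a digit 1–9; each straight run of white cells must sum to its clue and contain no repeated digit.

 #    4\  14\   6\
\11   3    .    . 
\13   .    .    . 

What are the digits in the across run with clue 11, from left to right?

3, 6, 2

4 in 2 cells must be {1,3}.
R1C2 = 6: the only remaining digit allowed by both the 11 across and the 14 down.
R1C3 = 11 − 9 = 2 completes the 11 across.
R2C1 = 4 − 3 = 1 completes the 4 down.
R2C2 = 14 − 6 = 8 completes the 14 down.
R2C3 = 13 − 9 = 4 completes the 13 across.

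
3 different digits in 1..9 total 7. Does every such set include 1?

Yes

The only way to make 7 from 3 distinct digits is {1,2,4}, which contains 1.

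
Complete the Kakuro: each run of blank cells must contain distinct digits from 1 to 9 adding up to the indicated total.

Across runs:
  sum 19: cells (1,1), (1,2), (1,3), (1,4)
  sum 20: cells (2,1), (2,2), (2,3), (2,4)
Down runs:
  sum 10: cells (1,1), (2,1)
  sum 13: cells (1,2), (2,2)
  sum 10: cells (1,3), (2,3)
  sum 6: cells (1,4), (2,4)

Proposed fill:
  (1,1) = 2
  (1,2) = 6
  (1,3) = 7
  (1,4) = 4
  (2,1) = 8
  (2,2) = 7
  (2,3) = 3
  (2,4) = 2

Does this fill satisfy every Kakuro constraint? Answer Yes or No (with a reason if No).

Yes

Across: 2+6+7+4=19; 8+7+3+2=20. Down: 2+8=10; 6+7=13; 7+3=10; 4+2=6. No digit repeats within any run.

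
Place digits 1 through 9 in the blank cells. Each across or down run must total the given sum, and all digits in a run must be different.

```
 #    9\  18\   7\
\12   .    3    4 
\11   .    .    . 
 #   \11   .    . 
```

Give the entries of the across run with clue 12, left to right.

7 in 3 cells must be {1,2,4}.
R1C1 = 12 − 7 = 5 completes the 12 across.
R2C1 = 9 − 5 = 4 completes the 9 down.
Given what's placed, R2C2 must be 6 to fit the 11 across and 18 down.
R2C3 = 11 − 10 = 1 completes the 11 across.
R3C2 = 18 − 9 = 9 completes the 18 down.
R3C3 = 11 − 9 = 2 completes the 11 across.

5, 3, 4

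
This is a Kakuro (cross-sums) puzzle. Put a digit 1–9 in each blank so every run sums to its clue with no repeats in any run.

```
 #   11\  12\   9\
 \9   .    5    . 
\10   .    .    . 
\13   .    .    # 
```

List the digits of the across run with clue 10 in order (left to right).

No cell is forced outright now. R1C1 can only be 1 or 3 (the digits allowed by both its 9 across and its 11 down). If R1C1 = 3: that forces R1C3 = 1, after which R2C3 would have to be in {1,2,3,4,5,6,7} for the 10 across but in {8} for the 9 down — contradiction. So R1C1 = 1.
R1C3 = 9 − 6 = 3 completes the 9 across.
R2C3 = 9 − 3 = 6 completes the 9 down.
Given what's placed, R2C1 must be 3 to fit the 10 across and 11 down.
R2C2 = 10 − 9 = 1 completes the 10 across.
R3C1 = 11 − 4 = 7 completes the 11 down.
R3C2 = 13 − 7 = 6 completes the 13 across.

3 1 6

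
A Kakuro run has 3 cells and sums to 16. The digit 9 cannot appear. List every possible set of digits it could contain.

3 distinct digits from 1–9 sum between 6 and 24.
Dropping sets that contain 9.

{1,7,8}; {2,6,8}; {3,5,8}; {3,6,7}; {4,5,7}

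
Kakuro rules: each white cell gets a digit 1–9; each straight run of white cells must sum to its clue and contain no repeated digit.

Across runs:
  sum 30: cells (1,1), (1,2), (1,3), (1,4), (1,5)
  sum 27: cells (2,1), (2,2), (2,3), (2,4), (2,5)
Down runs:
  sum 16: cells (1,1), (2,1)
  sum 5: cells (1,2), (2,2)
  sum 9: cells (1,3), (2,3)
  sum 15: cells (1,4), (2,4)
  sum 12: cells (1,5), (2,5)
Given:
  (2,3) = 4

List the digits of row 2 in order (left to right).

7, 2, 4, 9, 5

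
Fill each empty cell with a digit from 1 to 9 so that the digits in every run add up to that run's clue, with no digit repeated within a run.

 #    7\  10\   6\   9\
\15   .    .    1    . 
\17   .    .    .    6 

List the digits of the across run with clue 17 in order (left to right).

2 4 5 6

R1C4 = 9 − 6 = 3 completes the 9 down.
R2C3 = 6 − 1 = 5 completes the 6 down.
No cell is forced outright now. R2C1 can only be 2 or 4 (the digits allowed by both its 17 across and its 7 down). If R2C1 = 4: then R1C1 would have to be in {2,4,5,6,7,9} for the 15 across but in {3} for the 7 down — contradiction. So R2C1 = 2.
R1C1 = 7 − 2 = 5 completes the 7 down.
R1C2 = 15 − 9 = 6 completes the 15 across.
R2C2 = 17 − 13 = 4 completes the 17 across.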